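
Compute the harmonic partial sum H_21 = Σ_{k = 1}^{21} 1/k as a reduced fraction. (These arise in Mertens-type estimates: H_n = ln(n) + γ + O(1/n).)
H_21 = 18858053/5173168

Direct summation: H_21 = 1 + 1/2 + ... + 1/21. The least common denominator is lcm(1, ..., 21) = 232792560; over this denominator the numerator is 232792560 + 116396280 + 77597520 + 58198140 + 46558512 + 38798760 + 33256080 + 29099070 + 25865840 + 23279256 + 21162960 + 19399380 + 17907120 + 16628040 + 15519504 + 14549535 + 13693680 + 12932920 + 12252240 + 11639628 + 11085360 = 848612385, so H_21 = 848612385/232792560; reducing by gcd(848612385, 232792560) = 45 gives 18858053/5173168 ≈ 3.64536. (The PNT-adjacent estimate ln(21) + γ ≈ 3.62174 matches within O(1/n).)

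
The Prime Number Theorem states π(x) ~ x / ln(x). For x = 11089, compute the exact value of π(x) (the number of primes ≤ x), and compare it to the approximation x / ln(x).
π(11089) = 1344;  x/ln(x) ≈ 1190.61;  relative error ≈ 11.41%.

Directly count primes up to 11089: π(11089) = 1344. The PNT approximation gives 11089/ln(11089) ≈ 11089/9.31371 ≈ 1190.61. Relative error (π(x) − x/ln(x)) / π(x) ≈ 11.41%; the approximation is known to undercount slightly (Li(x) is a better estimate).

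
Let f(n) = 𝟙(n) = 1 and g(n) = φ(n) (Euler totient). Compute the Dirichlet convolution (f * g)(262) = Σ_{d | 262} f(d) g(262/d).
(𝟙 * φ)(262) = 262

Divisors of 262: [1, 2, 131, 262]. For each d | 262:
  d = 1: 𝟙(1) · φ(262/1) = 1 · 130 = 130
  d = 2: 𝟙(2) · φ(262/2) = 1 · 130 = 130
  d = 131: 𝟙(131) · φ(262/131) = 1 · 1 = 1
  d = 262: 𝟙(262) · φ(262/262) = 1 · 1 = 1
Summing: (𝟙 * φ)(262) = 130 + 130 + 1 + 1 = 262.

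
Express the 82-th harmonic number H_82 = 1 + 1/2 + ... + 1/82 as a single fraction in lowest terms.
H_82 = 44139711531918267321142140457772773/8845597978580177157715301537899200

Direct summation: H_82 = 1 + 1/2 + ... + 1/82. The least common denominator is lcm(1, ..., 82) = 97301577764381948734868316916891200; over this denominator the numerator is 97301577764381948734868316916891200 + 48650788882190974367434158458445600 + 32433859254793982911622772305630400 + 24325394441095487183717079229222800 + 19460315552876389746973663383378240 + 16216929627396991455811386152815200 + 13900225394911706962124045273841600 + 12162697220547743591858539614611400 + 10811286418264660970540924101876800 + 9730157776438194873486831691689120 + 8845597978580177157715301537899200 + 8108464813698495727905693076407600 + 7484736751106303748836024378222400 + 6950112697455853481062022636920800 + 6486771850958796582324554461126080 + 6081348610273871795929269807305700 + 5723622221434232278521665700993600 + 5405643209132330485270462050938400 + 5121135671809576249203595627204800 + 4865078888219097436743415845844560 + 4633408464970568987374681757947200 + 4422798989290088578857650768949600 + 4230503381060084727602970300734400 + 4054232406849247863952846538203800 + 3892063110575277949394732676675648 + 3742368375553151874418012189111200 + 3603762139421553656846974700625600 + 3475056348727926740531011318460400 + 3355226819461446508098907479892800 + 3243385925479398291162277230563040 + 3138760573044578991447365061835200 + 3040674305136935897964634903652850 + 2948532659526725719238433845966400 + 2861811110717116139260832850496800 + 2780045078982341392424809054768320 + 2702821604566165242635231025469200 + 2629772372010322938780224781537600 + 2560567835904788124601797813602400 + 2494912250368767916278674792740800 + 2432539444109548718371707922922280 + 2373209213765413383777276022363200 + 2316704232485284493687340878973600 + 2262827389869347644996937602718400 + 2211399494645044289428825384474800 + 2162257283652932194108184820375360 + 2115251690530042363801485150367200 + 2070246335412381887975921636529600 + 2027116203424623931976423269101900 + 1985746484987386708874863610548800 + 1946031555287638974697366338337824 + 1907874073811410759507221900331200 + 1871184187776575937209006094555600 + 1835878825743055636506949375790400 + 1801881069710776828423487350312800 + 1769119595716035431543060307579840 + 1737528174363963370265505659230200 + 1707045223936525416401198542401600 + 1677613409730723254049453739946400 + 1649179284142066927709632490116800 + 1621692962739699145581138615281520 + 1595107832202982766145382244539200 + 1569380286522289495723682530917600 + 1544469488323522995791560585982400 + 1520337152568467948982317451826425 + 1496947350221260749767204875644480 + 1474266329763362859619216922983200 + 1452262354692267891565198759953600 + 1430905555358558069630416425248400 + 1410167793686694909200990100244800 + 1390022539491170696212404527384160 + 1370444757244816179364342491787200 + 1351410802283082621317615512734600 + 1332898325539478749792716670094400 + 1314886186005161469390112390768800 + 1297354370191759316464910892225216 + 1280283917952394062300898906801200 + 1263656854082882451102185933985600 + 1247456125184383958139337396370400 + 1231665541321290490314788821732800 + 1216269722054774359185853961461140 + 1201254046473851218948991566875200 + 1186604606882706691888638011181600 = 485536826851100940532563545035500503, so H_82 = 485536826851100940532563545035500503/97301577764381948734868316916891200; reducing by gcd(485536826851100940532563545035500503, 97301577764381948734868316916891200) = 11 gives 44139711531918267321142140457772773/8845597978580177157715301537899200 ≈ 4.99002. (The PNT-adjacent estimate ln(82) + γ ≈ 4.98393 matches within O(1/n).)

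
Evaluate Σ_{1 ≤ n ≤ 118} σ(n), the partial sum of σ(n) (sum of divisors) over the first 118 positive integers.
Σ_{n ≤ 118} σ(n) = 11469

Compute σ(n) for each 1 ≤ n ≤ 118: σ(1) = 1, σ(2) = 3, σ(3) = 4, σ(4) = 7, σ(5) = 6, σ(6) = 12, σ(7) = 8, σ(8) = 15, σ(9) = 13, σ(10) = 18, σ(11) = 12, σ(12) = 28, σ(13) = 14, σ(14) = 24, σ(15) = 24, σ(16) = 31, σ(17) = 18, σ(18) = 39, σ(19) = 20, σ(20) = 42, σ(21) = 32, σ(22) = 36, σ(23) = 24, σ(24) = 60, σ(25) = 31, σ(26) = 42, σ(27) = 40, σ(28) = 56, σ(29) = 30, σ(30) = 72, σ(31) = 32, σ(32) = 63, σ(33) = 48, σ(34) = 54, σ(35) = 48, σ(36) = 91, σ(37) = 38, σ(38) = 60, σ(39) = 56, σ(40) = 90, σ(41) = 42, σ(42) = 96, σ(43) = 44, σ(44) = 84, σ(45) = 78, σ(46) = 72, σ(47) = 48, σ(48) = 124, σ(49) = 57, σ(50) = 93, σ(51) = 72, σ(52) = 98, σ(53) = 54, σ(54) = 120, σ(55) = 72, σ(56) = 120, σ(57) = 80, σ(58) = 90, σ(59) = 60, σ(60) = 168, σ(61) = 62, σ(62) = 96, σ(63) = 104, σ(64) = 127, σ(65) = 84, σ(66) = 144, σ(67) = 68, σ(68) = 126, σ(69) = 96, σ(70) = 144, σ(71) = 72, σ(72) = 195, σ(73) = 74, σ(74) = 114, σ(75) = 124, σ(76) = 140, σ(77) = 96, σ(78) = 168, σ(79) = 80, σ(80) = 186, σ(81) = 121, σ(82) = 126, σ(83) = 84, σ(84) = 224, σ(85) = 108, σ(86) = 132, σ(87) = 120, σ(88) = 180, σ(89) = 90, σ(90) = 234, σ(91) = 112, σ(92) = 168, σ(93) = 128, σ(94) = 144, σ(95) = 120, σ(96) = 252, σ(97) = 98, σ(98) = 171, σ(99) = 156, σ(100) = 217, σ(101) = 102, σ(102) = 216, σ(103) = 104, σ(104) = 210, σ(105) = 192, σ(106) = 162, σ(107) = 108, σ(108) = 280, σ(109) = 110, σ(110) = 216, σ(111) = 152, σ(112) = 248, σ(113) = 114, σ(114) = 240, σ(115) = 144, σ(116) = 210, σ(117) = 182, σ(118) = 180. Summing all 118 values: 11469. (Average order: Σ_{n ≤ x} σ(n) ~ (π²/12) x². For x = 118, (π²/12)·118² ≈ 11452.03.)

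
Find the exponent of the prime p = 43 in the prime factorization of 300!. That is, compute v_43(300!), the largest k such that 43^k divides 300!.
v_43(300!) = 6

Legendre's formula: v_p(n!) = Σ_{k ≥ 1} ⌊n / p^k⌋. For p = 43, n = 300, the terms are:
  ⌊300/43^1⌋ = ⌊300/43⌋ = 6
(the next term ⌊300/43^2⌋ = 0, terminating the sum). Summing: v_43(300!) = 6 = 6.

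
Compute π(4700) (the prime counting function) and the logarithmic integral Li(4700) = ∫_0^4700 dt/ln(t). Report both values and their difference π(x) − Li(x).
π(4700) = 634;  Li(4700) ≈ 648.93;  π(x) − Li(x) ≈ -14.93.

Direct count of primes ≤ 4700 gives π(4700) = 634. Numerical evaluation of the logarithmic integral gives Li(4700) ≈ 648.93. The difference π(x) − Li(x) ≈ -14.93 is typically negative for small/moderate x (Li(x) overestimates), though Littlewood's theorem shows this sign changes infinitely often.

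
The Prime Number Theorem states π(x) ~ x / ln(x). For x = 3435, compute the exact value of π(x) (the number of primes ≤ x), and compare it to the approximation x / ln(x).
π(3435) = 481;  x/ln(x) ≈ 421.90;  relative error ≈ 12.29%.

Directly count primes up to 3435: π(3435) = 481. The PNT approximation gives 3435/ln(3435) ≈ 3435/8.14177 ≈ 421.90. Relative error (π(x) − x/ln(x)) / π(x) ≈ 12.29%; the approximation is known to undercount slightly (Li(x) is a better estimate).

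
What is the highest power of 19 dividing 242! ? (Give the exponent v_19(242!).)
v_19(242!) = 12

Legendre's formula: v_p(n!) = Σ_{k ≥ 1} ⌊n / p^k⌋. For p = 19, n = 242, the terms are:
  ⌊242/19^1⌋ = ⌊242/19⌋ = 12
(the next term ⌊242/19^2⌋ = 0, terminating the sum). Summing: v_19(242!) = 12 = 12.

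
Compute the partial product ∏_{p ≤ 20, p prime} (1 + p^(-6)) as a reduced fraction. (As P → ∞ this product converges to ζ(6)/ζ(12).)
∏ = 10322827120806625262196014218/10149346788166965945179821977

The primes p ≤ 20 are [2, 3, 5, 7, 11, 13, 17, 19]. For each, (1 + 1/p^6) = (p^6 + 1)/p^6. Multiplying these fractions over p ∈ [2, 3, 5, 7, 11, 13, 17, 19] gives 10322827120806625262196014218/10149346788166965945179821977. (In the limit P → ∞ this tends to ζ(6)/ζ(12).)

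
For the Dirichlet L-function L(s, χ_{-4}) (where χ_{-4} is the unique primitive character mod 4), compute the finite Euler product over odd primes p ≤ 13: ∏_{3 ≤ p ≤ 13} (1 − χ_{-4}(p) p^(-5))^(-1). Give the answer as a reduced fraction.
∏ = 700807599951834375/703510729567397888

The odd primes p ≤ 13 are [3, 5, 7, 11, 13]. For each, χ(p) = 1 if p ≡ 1 mod 4, χ(p) = −1 if p ≡ 3 mod 4. Taking (1 − χ(p)/p^5)^(-1) = p^5/(p^5 − χ(p)): (1 − (-1)/3^5)^(-1) · (1 − (1)/5^5)^(-1) · (1 − (-1)/7^5)^(-1) · (1 − (-1)/11^5)^(-1) · (1 − (1)/13^5)^(-1) = 700807599951834375/703510729567397888.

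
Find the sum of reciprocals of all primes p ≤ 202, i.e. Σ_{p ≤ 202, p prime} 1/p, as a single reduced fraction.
Σ 1/p = 15202313841027497739047080375538859939135227730139536997746371469607707132833646367/7799922041683461553249199106329813876687996789903550945093032474868511536164700810

π(202) = 46, so the primes ≤ 202 are [2, 3, 5, 7, 11, 13, 17, 19, 23, 29, 31, 37, 41, 43, 47, 53, 59, 61, 67, 71, 73, 79, 83, 89, 97, 101, 103, 107, 109, 113, 127, 131, 137, 139, 149, 151, 157, 163, 167, 173, 179, 181, 191, 193, 197, 199]. Summing 1/p over these primes: 15202313841027497739047080375538859939135227730139536997746371469607707132833646367/7799922041683461553249199106329813876687996789903550945093032474868511536164700810 ≈ 1.9490. Mertens estimate ln ln(202) + 0.2615 ≈ 1.9308.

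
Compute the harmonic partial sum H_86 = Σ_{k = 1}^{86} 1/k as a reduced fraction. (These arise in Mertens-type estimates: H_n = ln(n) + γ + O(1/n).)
H_86 = 3698356445237207772956045432953649519/734184632222154704090370027645633600

Direct summation: H_86 = 1 + 1/2 + ... + 1/86. The least common denominator is lcm(1, ..., 86) = 8076030954443701744994070304101969600; over this denominator the numerator is 8076030954443701744994070304101969600 + 4038015477221850872497035152050984800 + 2692010318147900581664690101367323200 + 2019007738610925436248517576025492400 + 1615206190888740348998814060820393920 + 1346005159073950290832345050683661600 + 1153718707777671677856295757728852800 + 1009503869305462718124258788012746200 + 897336772715966860554896700455774400 + 807603095444370174499407030410196960 + 734184632222154704090370027645633600 + 673002579536975145416172525341830800 + 621233150341823211153390023392459200 + 576859353888835838928147878864426400 + 538402063629580116332938020273464640 + 504751934652731359062129394006373100 + 475060644379041279117298253182468800 + 448668386357983430277448350227887200 + 425054260760194828683898437057998400 + 403801547722185087249703515205098480 + 384572902592557225952098585909617600 + 367092316111077352045185013822816800 + 351131780627987032391046534960955200 + 336501289768487572708086262670915400 + 323041238177748069799762812164078784 + 310616575170911605576695011696229600 + 299112257571988953518298900151924800 + 288429676944417919464073939432213200 + 278483826015300060172209320831102400 + 269201031814790058166469010136732320 + 260517127562700056290131300132321600 + 252375967326365679531064697003186550 + 244728210740718234696790009215211200 + 237530322189520639558649126591234400 + 230743741555534335571259151545770560 + 224334193178991715138724175113943600 + 218271106876856803918758656867620800 + 212527130380097414341949218528999200 + 207077716780607737051130007797486400 + 201900773861092543624851757602549240 + 196976364742529310853513909856145600 + 192286451296278612976049292954808800 + 187814673359155854534745821025627200 + 183546158055538676022592506911408400 + 179467354543193372110979340091154880 + 175565890313993516195523267480477600 + 171830445839227696702001495831956800 + 168250644884243786354043131335457700 + 164816958253953096836613679675550400 + 161520619088874034899881406082039392 + 158353548126347093039099417727489600 + 155308287585455802788347505848114800 + 152377942536673617830076798190603200 + 149556128785994476759149450075962400 + 146836926444430940818074005529126720 + 144214838472208959732036969716106600 + 141684753586731609561299479019332800 + 139241913007650030086104660415551200 + 136881880583791554999899496679694400 + 134600515907395029083234505068366160 + 132393950072847569590066726296753600 + 130258563781350028145065650066160800 + 128190967530852408650699528636539200 + 126187983663182839765532348501593275 + 124246630068364642230678004678491840 + 122364105370359117348395004607605600 + 120537775439458234999911497076148800 + 118765161094760319779324563295617200 + 117043926875995677463682178320318400 + 115371870777767167785629575772885280 + 113746914851319742887240426818337600 + 112167096589495857569362087556971800 + 110630561019776736232795483617835200 + 109135553438428401959379328433810400 + 107680412725916023266587604054692928 + 106263565190048707170974609264499600 + 104883518888879243441481432520804800 + 103538858390303868525565003898743200 + 102228239929667110696127472203822400 + 100950386930546271812425878801274620 + 99704085857329651172766300050641600 + 98488182371264655426756954928072800 + 97301577764381948734868316916891200 + 96143225648139306488024646477404400 + 95012128875808255823459650636493760 + 93907336679577927267372910512813600 = 40681920897609285502516499762490144709, so H_86 = 40681920897609285502516499762490144709/8076030954443701744994070304101969600; reducing by gcd(40681920897609285502516499762490144709, 8076030954443701744994070304101969600) = 11 gives 3698356445237207772956045432953649519/734184632222154704090370027645633600 ≈ 5.03737. (The PNT-adjacent estimate ln(86) + γ ≈ 5.03156 matches within O(1/n).)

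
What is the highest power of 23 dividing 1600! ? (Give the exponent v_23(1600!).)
v_23(1600!) = 72

Legendre's formula: v_p(n!) = Σ_{k ≥ 1} ⌊n / p^k⌋. For p = 23, n = 1600, the terms are:
  ⌊1600/23^1⌋ = ⌊1600/23⌋ = 69
  ⌊1600/23^2⌋ = ⌊1600/529⌋ = 3
(the next term ⌊1600/23^3⌋ = 0, terminating the sum). Summing: v_23(1600!) = 69 + 3 = 72.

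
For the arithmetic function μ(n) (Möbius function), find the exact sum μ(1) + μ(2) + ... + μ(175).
Σ_{n ≤ 175} μ(n) = -4

Compute μ(n) for each 1 ≤ n ≤ 175: μ(1) = 1, μ(2) = -1, μ(3) = -1, μ(4) = 0, μ(5) = -1, μ(6) = 1, μ(7) = -1, μ(8) = 0, μ(9) = 0, μ(10) = 1, μ(11) = -1, μ(12) = 0, μ(13) = -1, μ(14) = 1, μ(15) = 1, μ(16) = 0, μ(17) = -1, μ(18) = 0, μ(19) = -1, μ(20) = 0, μ(21) = 1, μ(22) = 1, μ(23) = -1, μ(24) = 0, μ(25) = 0, μ(26) = 1, μ(27) = 0, μ(28) = 0, μ(29) = -1, μ(30) = -1, μ(31) = -1, μ(32) = 0, μ(33) = 1, μ(34) = 1, μ(35) = 1, μ(36) = 0, μ(37) = -1, μ(38) = 1, μ(39) = 1, μ(40) = 0, μ(41) = -1, μ(42) = -1, μ(43) = -1, μ(44) = 0, μ(45) = 0, μ(46) = 1, μ(47) = -1, μ(48) = 0, μ(49) = 0, μ(50) = 0, μ(51) = 1, μ(52) = 0, μ(53) = -1, μ(54) = 0, μ(55) = 1, μ(56) = 0, μ(57) = 1, μ(58) = 1, μ(59) = -1, μ(60) = 0, μ(61) = -1, μ(62) = 1, μ(63) = 0, μ(64) = 0, μ(65) = 1, μ(66) = -1, μ(67) = -1, μ(68) = 0, μ(69) = 1, μ(70) = -1, μ(71) = -1, μ(72) = 0, μ(73) = -1, μ(74) = 1, μ(75) = 0, μ(76) = 0, μ(77) = 1, μ(78) = -1, μ(79) = -1, μ(80) = 0, μ(81) = 0, μ(82) = 1, μ(83) = -1, μ(84) = 0, μ(85) = 1, μ(86) = 1, μ(87) = 1, μ(88) = 0, μ(89) = -1, μ(90) = 0, μ(91) = 1, μ(92) = 0, μ(93) = 1, μ(94) = 1, μ(95) = 1, μ(96) = 0, μ(97) = -1, μ(98) = 0, μ(99) = 0, μ(100) = 0, μ(101) = -1, μ(102) = -1, μ(103) = -1, μ(104) = 0, μ(105) = -1, μ(106) = 1, μ(107) = -1, μ(108) = 0, μ(109) = -1, μ(110) = -1, μ(111) = 1, μ(112) = 0, μ(113) = -1, μ(114) = -1, μ(115) = 1, μ(116) = 0, μ(117) = 0, μ(118) = 1, μ(119) = 1, μ(120) = 0, μ(121) = 0, μ(122) = 1, μ(123) = 1, μ(124) = 0, μ(125) = 0, μ(126) = 0, μ(127) = -1, μ(128) = 0, μ(129) = 1, μ(130) = -1, μ(131) = -1, μ(132) = 0, μ(133) = 1, μ(134) = 1, μ(135) = 0, μ(136) = 0, μ(137) = -1, μ(138) = -1, μ(139) = -1, μ(140) = 0, μ(141) = 1, μ(142) = 1, μ(143) = 1, μ(144) = 0, μ(145) = 1, μ(146) = 1, μ(147) = 0, μ(148) = 0, μ(149) = -1, μ(150) = 0, μ(151) = -1, μ(152) = 0, μ(153) = 0, μ(154) = -1, μ(155) = 1, μ(156) = 0, μ(157) = -1, μ(158) = 1, μ(159) = 1, μ(160) = 0, μ(161) = 1, μ(162) = 0, μ(163) = -1, μ(164) = 0, μ(165) = -1, μ(166) = 1, μ(167) = -1, μ(168) = 0, μ(169) = 0, μ(170) = -1, μ(171) = 0, μ(172) = 0, μ(173) = -1, μ(174) = -1, μ(175) = 0. Summing all 175 values: -4. (Mertens function M(x) = Σ_{n ≤ x} μ(n); on average M(x) should be small (PNT ⟺ M(x) = o(x)).)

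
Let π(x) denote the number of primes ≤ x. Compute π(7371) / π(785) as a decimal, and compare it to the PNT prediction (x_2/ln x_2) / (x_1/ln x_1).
π(7371)/π(785) = 938/137 ≈ 6.8467;  PNT prediction ≈ 7.0283.

π(785) = 137 and π(7371) = 938, so π(7371)/π(785) ≈ 6.8467. The PNT-predicted ratio is (7371/ln(7371)) / (785/ln(785)) ≈ 7.0283. The two agree to within a few percent, as expected.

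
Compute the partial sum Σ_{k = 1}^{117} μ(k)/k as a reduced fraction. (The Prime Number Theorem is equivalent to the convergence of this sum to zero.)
Σ μ(k)/k = -11695632086357284237991577642263648122717789/451572209148822968402074375593480892761066957

Values of μ(k) for 1 ≤ k ≤ 117: μ(1) = 1, μ(2) = -1, μ(3) = -1, μ(5) = -1, μ(6) = 1, μ(7) = -1, μ(10) = 1, μ(11) = -1, μ(13) = -1, μ(14) = 1, μ(15) = 1, μ(17) = -1, μ(19) = -1, μ(21) = 1, μ(22) = 1, μ(23) = -1, μ(26) = 1, μ(29) = -1, μ(30) = -1, μ(31) = -1, μ(33) = 1, μ(34) = 1, μ(35) = 1, μ(37) = -1, μ(38) = 1, μ(39) = 1, μ(41) = -1, μ(42) = -1, μ(43) = -1, μ(46) = 1, μ(47) = -1, μ(51) = 1, μ(53) = -1, μ(55) = 1, μ(57) = 1, μ(58) = 1, μ(59) = -1, μ(61) = -1, μ(62) = 1, μ(65) = 1, μ(66) = -1, μ(67) = -1, μ(69) = 1, μ(70) = -1, μ(71) = -1, μ(73) = -1, μ(74) = 1, μ(77) = 1, μ(78) = -1, μ(79) = -1, μ(82) = 1, μ(83) = -1, μ(85) = 1, μ(86) = 1, μ(87) = 1, μ(89) = -1, μ(91) = 1, μ(93) = 1, μ(94) = 1, μ(95) = 1, μ(97) = -1, μ(101) = -1, μ(102) = -1, μ(103) = -1, μ(105) = -1, μ(106) = 1, μ(107) = -1, μ(109) = -1, μ(110) = -1, μ(111) = 1, μ(113) = -1, μ(114) = -1, μ(115) = 1, with μ = 0 on non-squarefree integers. Summing μ(k)/k for k where μ(k) ≠ 0 gives -11695632086357284237991577642263648122717789/451572209148822968402074375593480892761066957 ≈ -0.0259. (PNT ⟺ this sum → 0 as n → ∞.)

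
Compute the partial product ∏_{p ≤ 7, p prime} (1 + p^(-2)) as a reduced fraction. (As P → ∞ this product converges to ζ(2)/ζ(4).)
∏ = 650/441

The primes p ≤ 7 are [2, 3, 5, 7]. For each, (1 + 1/p^2) = (p^2 + 1)/p^2. Multiplying these fractions over p ∈ [2, 3, 5, 7] gives 650/441. (In the limit P → ∞ this tends to ζ(2)/ζ(4).)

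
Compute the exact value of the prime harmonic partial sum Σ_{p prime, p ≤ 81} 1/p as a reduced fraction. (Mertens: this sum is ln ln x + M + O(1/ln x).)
Σ 1/p = 5692733621468679832887230172131/3217644767340672907899084554130

π(81) = 22, so the primes ≤ 81 are [2, 3, 5, 7, 11, 13, 17, 19, 23, 29, 31, 37, 41, 43, 47, 53, 59, 61, 67, 71, 73, 79]. Summing 1/p over these primes: 5692733621468679832887230172131/3217644767340672907899084554130 ≈ 1.7692. Mertens estimate ln ln(81) + 0.2615 ≈ 1.7418.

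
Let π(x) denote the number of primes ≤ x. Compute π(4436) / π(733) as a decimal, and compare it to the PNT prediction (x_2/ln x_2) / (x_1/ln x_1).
π(4436)/π(733) = 602/130 ≈ 4.6308;  PNT prediction ≈ 4.7544.

π(733) = 130 and π(4436) = 602, so π(4436)/π(733) ≈ 4.6308. The PNT-predicted ratio is (4436/ln(4436)) / (733/ln(733)) ≈ 4.7544. The two agree to within a few percent, as expected.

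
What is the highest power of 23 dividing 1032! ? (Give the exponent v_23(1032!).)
v_23(1032!) = 45

Legendre's formula: v_p(n!) = Σ_{k ≥ 1} ⌊n / p^k⌋. For p = 23, n = 1032, the terms are:
  ⌊1032/23^1⌋ = ⌊1032/23⌋ = 44
  ⌊1032/23^2⌋ = ⌊1032/529⌋ = 1
(the next term ⌊1032/23^3⌋ = 0, terminating the sum). Summing: v_23(1032!) = 44 + 1 = 45.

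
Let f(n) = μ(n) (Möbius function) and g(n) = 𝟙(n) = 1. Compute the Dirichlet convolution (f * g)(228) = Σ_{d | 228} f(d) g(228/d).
(μ * 𝟙)(228) = 0

Divisors of 228: [1, 2, 3, 4, 6, 12, 19, 38, 57, 76, 114, 228]. For each d | 228:
  d = 1: μ(1) · 𝟙(228/1) = 1 · 1 = 1
  d = 2: μ(2) · 𝟙(228/2) = -1 · 1 = -1
  d = 3: μ(3) · 𝟙(228/3) = -1 · 1 = -1
  d = 4: μ(4) · 𝟙(228/4) = 0 · 1 = 0
  d = 6: μ(6) · 𝟙(228/6) = 1 · 1 = 1
  d = 12: μ(12) · 𝟙(228/12) = 0 · 1 = 0
  d = 19: μ(19) · 𝟙(228/19) = -1 · 1 = -1
  d = 38: μ(38) · 𝟙(228/38) = 1 · 1 = 1
  d = 57: μ(57) · 𝟙(228/57) = 1 · 1 = 1
  d = 76: μ(76) · 𝟙(228/76) = 0 · 1 = 0
  d = 114: μ(114) · 𝟙(228/114) = -1 · 1 = -1
  d = 228: μ(228) · 𝟙(228/228) = 0 · 1 = 0
Summing: (μ * 𝟙)(228) = 1 + -1 + -1 + 0 + 1 + 0 + -1 + 1 + 1 + 0 + -1 + 0 = 0.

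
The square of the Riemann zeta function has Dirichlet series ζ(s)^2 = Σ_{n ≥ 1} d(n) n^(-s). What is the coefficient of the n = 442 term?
d(442) = 8

ζ(s)^2 = (Σ 1/m^s)(Σ 1/k^s). The coefficient of 1/n^s in the product is the number of ordered pairs (m, k) with mk = n, which equals d(n). For n = 442, divisors are [1, 2, 13, 17, 26, 34, 221, 442], so d(442) = 8.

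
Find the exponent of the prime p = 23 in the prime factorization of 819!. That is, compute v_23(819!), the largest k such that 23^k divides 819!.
v_23(819!) = 36

Legendre's formula: v_p(n!) = Σ_{k ≥ 1} ⌊n / p^k⌋. For p = 23, n = 819, the terms are:
  ⌊819/23^1⌋ = ⌊819/23⌋ = 35
  ⌊819/23^2⌋ = ⌊819/529⌋ = 1
(the next term ⌊819/23^3⌋ = 0, terminating the sum). Summing: v_23(819!) = 35 + 1 = 36.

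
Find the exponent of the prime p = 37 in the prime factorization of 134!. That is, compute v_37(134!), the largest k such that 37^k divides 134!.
v_37(134!) = 3

Legendre's formula: v_p(n!) = Σ_{k ≥ 1} ⌊n / p^k⌋. For p = 37, n = 134, the terms are:
  ⌊134/37^1⌋ = ⌊134/37⌋ = 3
(the next term ⌊134/37^2⌋ = 0, terminating the sum). Summing: v_37(134!) = 3 = 3.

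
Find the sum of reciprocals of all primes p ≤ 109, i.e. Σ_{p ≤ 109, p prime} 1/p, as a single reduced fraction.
Σ 1/p = 514977313070181206962860776592994315598662571/279734996817854936178276161872067809674997230

π(109) = 29, so the primes ≤ 109 are [2, 3, 5, 7, 11, 13, 17, 19, 23, 29, 31, 37, 41, 43, 47, 53, 59, 61, 67, 71, 73, 79, 83, 89, 97, 101, 103, 107, 109]. Summing 1/p over these primes: 514977313070181206962860776592994315598662571/279734996817854936178276161872067809674997230 ≈ 1.8409. Mertens estimate ln ln(109) + 0.2615 ≈ 1.8072.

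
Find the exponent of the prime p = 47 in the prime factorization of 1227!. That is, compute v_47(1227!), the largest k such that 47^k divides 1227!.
v_47(1227!) = 26

Legendre's formula: v_p(n!) = Σ_{k ≥ 1} ⌊n / p^k⌋. For p = 47, n = 1227, the terms are:
  ⌊1227/47^1⌋ = ⌊1227/47⌋ = 26
(the next term ⌊1227/47^2⌋ = 0, terminating the sum). Summing: v_47(1227!) = 26 = 26.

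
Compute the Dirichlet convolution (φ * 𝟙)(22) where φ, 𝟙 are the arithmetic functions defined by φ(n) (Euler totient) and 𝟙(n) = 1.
(φ * 𝟙)(22) = 22

Divisors of 22: [1, 2, 11, 22]. For each d | 22:
  d = 1: φ(1) · 𝟙(22/1) = 1 · 1 = 1
  d = 2: φ(2) · 𝟙(22/2) = 1 · 1 = 1
  d = 11: φ(11) · 𝟙(22/11) = 10 · 1 = 10
  d = 22: φ(22) · 𝟙(22/22) = 10 · 1 = 10
Summing: (φ * 𝟙)(22) = 1 + 1 + 10 + 10 = 22.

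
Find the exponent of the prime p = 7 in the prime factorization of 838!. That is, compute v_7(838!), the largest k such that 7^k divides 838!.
v_7(838!) = 138

Legendre's formula: v_p(n!) = Σ_{k ≥ 1} ⌊n / p^k⌋. For p = 7, n = 838, the terms are:
  ⌊838/7^1⌋ = ⌊838/7⌋ = 119
  ⌊838/7^2⌋ = ⌊838/49⌋ = 17
  ⌊838/7^3⌋ = ⌊838/343⌋ = 2
(the next term ⌊838/7^4⌋ = 0, terminating the sum). Summing: v_7(838!) = 119 + 17 + 2 = 138.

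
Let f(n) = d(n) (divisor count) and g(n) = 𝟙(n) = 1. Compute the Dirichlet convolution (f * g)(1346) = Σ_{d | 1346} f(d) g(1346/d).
(d * 𝟙)(1346) = 9

Divisors of 1346: [1, 2, 673, 1346]. For each d | 1346:
  d = 1: d(1) · 𝟙(1346/1) = 1 · 1 = 1
  d = 2: d(2) · 𝟙(1346/2) = 2 · 1 = 2
  d = 673: d(673) · 𝟙(1346/673) = 2 · 1 = 2
  d = 1346: d(1346) · 𝟙(1346/1346) = 4 · 1 = 4
Summing: (d * 𝟙)(1346) = 1 + 2 + 2 + 4 = 9.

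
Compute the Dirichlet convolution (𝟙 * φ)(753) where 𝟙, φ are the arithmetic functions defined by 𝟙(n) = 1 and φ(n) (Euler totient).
(𝟙 * φ)(753) = 753

Divisors of 753: [1, 3, 251, 753]. For each d | 753:
  d = 1: 𝟙(1) · φ(753/1) = 1 · 500 = 500
  d = 3: 𝟙(3) · φ(753/3) = 1 · 250 = 250
  d = 251: 𝟙(251) · φ(753/251) = 1 · 2 = 2
  d = 753: 𝟙(753) · φ(753/753) = 1 · 1 = 1
Summing: (𝟙 * φ)(753) = 500 + 250 + 2 + 1 = 753.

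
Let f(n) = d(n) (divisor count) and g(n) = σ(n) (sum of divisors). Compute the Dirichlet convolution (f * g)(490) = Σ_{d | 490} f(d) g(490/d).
(d * σ)(490) = 3040

Divisors of 490: [1, 2, 5, 7, 10, 14, 35, 49, 70, 98, 245, 490]. For each d | 490:
  d = 1: d(1) · σ(490/1) = 1 · 1026 = 1026
  d = 2: d(2) · σ(490/2) = 2 · 342 = 684
  d = 5: d(5) · σ(490/5) = 2 · 171 = 342
  d = 7: d(7) · σ(490/7) = 2 · 144 = 288
  d = 10: d(10) · σ(490/10) = 4 · 57 = 228
  d = 14: d(14) · σ(490/14) = 4 · 48 = 192
  d = 35: d(35) · σ(490/35) = 4 · 24 = 96
  d = 49: d(49) · σ(490/49) = 3 · 18 = 54
  d = 70: d(70) · σ(490/70) = 8 · 8 = 64
  d = 98: d(98) · σ(490/98) = 6 · 6 = 36
  d = 245: d(245) · σ(490/245) = 6 · 3 = 18
  d = 490: d(490) · σ(490/490) = 12 · 1 = 12
Summing: (d * σ)(490) = 1026 + 684 + 342 + 288 + 228 + 192 + 96 + 54 + 64 + 36 + 18 + 12 = 3040.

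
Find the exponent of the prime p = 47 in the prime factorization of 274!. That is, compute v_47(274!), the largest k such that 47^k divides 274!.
v_47(274!) = 5

Legendre's formula: v_p(n!) = Σ_{k ≥ 1} ⌊n / p^k⌋. For p = 47, n = 274, the terms are:
  ⌊274/47^1⌋ = ⌊274/47⌋ = 5
(the next term ⌊274/47^2⌋ = 0, terminating the sum). Summing: v_47(274!) = 5 = 5.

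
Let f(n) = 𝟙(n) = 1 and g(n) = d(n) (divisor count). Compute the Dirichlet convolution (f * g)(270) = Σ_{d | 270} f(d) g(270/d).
(𝟙 * d)(270) = 90

Divisors of 270: [1, 2, 3, 5, 6, 9, 10, 15, 18, 27, 30, 45, 54, 90, 135, 270]. For each d | 270:
  d = 1: 𝟙(1) · d(270/1) = 1 · 16 = 16
  d = 2: 𝟙(2) · d(270/2) = 1 · 8 = 8
  d = 3: 𝟙(3) · d(270/3) = 1 · 12 = 12
  d = 5: 𝟙(5) · d(270/5) = 1 · 8 = 8
  d = 6: 𝟙(6) · d(270/6) = 1 · 6 = 6
  d = 9: 𝟙(9) · d(270/9) = 1 · 8 = 8
  d = 10: 𝟙(10) · d(270/10) = 1 · 4 = 4
  d = 15: 𝟙(15) · d(270/15) = 1 · 6 = 6
  d = 18: 𝟙(18) · d(270/18) = 1 · 4 = 4
  d = 27: 𝟙(27) · d(270/27) = 1 · 4 = 4
  d = 30: 𝟙(30) · d(270/30) = 1 · 3 = 3
  d = 45: 𝟙(45) · d(270/45) = 1 · 4 = 4
  d = 54: 𝟙(54) · d(270/54) = 1 · 2 = 2
  d = 90: 𝟙(90) · d(270/90) = 1 · 2 = 2
  d = 135: 𝟙(135) · d(270/135) = 1 · 2 = 2
  d = 270: 𝟙(270) · d(270/270) = 1 · 1 = 1
Summing: (𝟙 * d)(270) = 16 + 8 + 12 + 8 + 6 + 8 + 4 + 6 + 4 + 4 + 3 + 4 + 2 + 2 + 2 + 1 = 90.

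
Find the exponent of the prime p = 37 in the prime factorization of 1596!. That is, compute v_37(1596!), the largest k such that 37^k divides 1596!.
v_37(1596!) = 44

Legendre's formula: v_p(n!) = Σ_{k ≥ 1} ⌊n / p^k⌋. For p = 37, n = 1596, the terms are:
  ⌊1596/37^1⌋ = ⌊1596/37⌋ = 43
  ⌊1596/37^2⌋ = ⌊1596/1369⌋ = 1
(the next term ⌊1596/37^3⌋ = 0, terminating the sum). Summing: v_37(1596!) = 43 + 1 = 44.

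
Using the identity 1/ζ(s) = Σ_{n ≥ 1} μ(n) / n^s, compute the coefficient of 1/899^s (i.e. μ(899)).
μ(899) = 1

Factor n = 899 = 29 · 31. μ(n) = 0 if any exponent ≥ 2 (not squarefree); otherwise μ(n) = (−1)^{ω(n)} where ω(n) is the number of distinct prime factors. Applying: μ(899) = 1.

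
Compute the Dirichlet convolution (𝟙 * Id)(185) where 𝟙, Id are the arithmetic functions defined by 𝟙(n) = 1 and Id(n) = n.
(𝟙 * Id)(185) = 228

Divisors of 185: [1, 5, 37, 185]. For each d | 185:
  d = 1: 𝟙(1) · Id(185/1) = 1 · 185 = 185
  d = 5: 𝟙(5) · Id(185/5) = 1 · 37 = 37
  d = 37: 𝟙(37) · Id(185/37) = 1 · 5 = 5
  d = 185: 𝟙(185) · Id(185/185) = 1 · 1 = 1
Summing: (𝟙 * Id)(185) = 185 + 37 + 5 + 1 = 228.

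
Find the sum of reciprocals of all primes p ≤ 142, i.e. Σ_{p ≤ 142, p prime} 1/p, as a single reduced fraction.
Σ 1/p = 18825509850919239131453102166593625244431364344421618363/10014646650599190067509233131649940057366334653200433090

π(142) = 34, so the primes ≤ 142 are [2, 3, 5, 7, 11, 13, 17, 19, 23, 29, 31, 37, 41, 43, 47, 53, 59, 61, 67, 71, 73, 79, 83, 89, 97, 101, 103, 107, 109, 113, 127, 131, 137, 139]. Summing 1/p over these primes: 18825509850919239131453102166593625244431364344421618363/10014646650599190067509233131649940057366334653200433090 ≈ 1.8798. Mertens estimate ln ln(142) + 0.2615 ≈ 1.8621.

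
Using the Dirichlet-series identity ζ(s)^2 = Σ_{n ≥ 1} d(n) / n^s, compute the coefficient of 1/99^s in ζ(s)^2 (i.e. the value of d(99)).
d(99) = 6

ζ(s)^2 = (Σ 1/m^s)(Σ 1/k^s). The coefficient of 1/n^s in the product is the number of ordered pairs (m, k) with mk = n, which equals d(n). For n = 99, divisors are [1, 3, 9, 11, 33, 99], so d(99) = 6.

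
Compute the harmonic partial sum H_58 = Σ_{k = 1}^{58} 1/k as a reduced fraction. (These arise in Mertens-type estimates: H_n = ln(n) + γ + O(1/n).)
H_58 = 254381445831833111660789/54749786241679275146400

Direct summation: H_58 = 1 + 1/2 + ... + 1/58. The least common denominator is lcm(1, ..., 58) = 164249358725037825439200; over this denominator the numerator is 164249358725037825439200 + 82124679362518912719600 + 54749786241679275146400 + 41062339681259456359800 + 32849871745007565087840 + 27374893120839637573200 + 23464194103576832205600 + 20531169840629728179900 + 18249928747226425048800 + 16424935872503782543920 + 14931759884094347767200 + 13687446560419818786600 + 12634566055772140418400 + 11732097051788416102800 + 10949957248335855029280 + 10265584920314864089950 + 9661726983825754437600 + 9124964373613212524400 + 8644703090791464496800 + 8212467936251891271960 + 7821398034525610735200 + 7465879942047173883600 + 7141276466305992410400 + 6843723280209909393300 + 6569974349001513017568 + 6317283027886070209200 + 6083309582408808349600 + 5866048525894208051400 + 5663770990518545704800 + 5474978624167927514640 + 5298366410485091143200 + 5132792460157432044975 + 4977253294698115922400 + 4830863491912877218800 + 4692838820715366441120 + 4562482186806606262200 + 4439171857433454741600 + 4322351545395732248400 + 4211522018590713472800 + 4106233968125945635980 + 4006081920122873791200 + 3910699017262805367600 + 3819752528489251754400 + 3732939971023586941800 + 3649985749445285009760 + 3570638233152996205200 + 3494667206915698413600 + 3421861640104954696650 + 3352027729082404600800 + 3284987174500756508784 + 3220575661275251479200 + 3158641513943035104600 + 3099044504245996706400 + 3041654791204404174800 + 2986351976818869553440 + 2933024262947104025700 + 2881567696930488165600 + 2831885495259272852400 = 763144337495499334982367, so H_58 = 763144337495499334982367/164249358725037825439200; reducing by gcd(763144337495499334982367, 164249358725037825439200) = 3 gives 254381445831833111660789/54749786241679275146400 ≈ 4.64625. (The PNT-adjacent estimate ln(58) + γ ≈ 4.63766 matches within O(1/n).)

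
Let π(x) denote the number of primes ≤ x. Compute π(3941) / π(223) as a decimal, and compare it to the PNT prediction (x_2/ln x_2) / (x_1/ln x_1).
π(3941)/π(223) = 546/48 ≈ 11.3750;  PNT prediction ≈ 11.5421.

π(223) = 48 and π(3941) = 546, so π(3941)/π(223) ≈ 11.3750. The PNT-predicted ratio is (3941/ln(3941)) / (223/ln(223)) ≈ 11.5421. The two agree to within a few percent, as expected.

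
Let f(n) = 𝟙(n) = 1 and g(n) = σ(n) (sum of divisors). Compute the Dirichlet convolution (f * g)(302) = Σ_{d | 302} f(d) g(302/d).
(𝟙 * σ)(302) = 612

Divisors of 302: [1, 2, 151, 302]. For each d | 302:
  d = 1: 𝟙(1) · σ(302/1) = 1 · 456 = 456
  d = 2: 𝟙(2) · σ(302/2) = 1 · 152 = 152
  d = 151: 𝟙(151) · σ(302/151) = 1 · 3 = 3
  d = 302: 𝟙(302) · σ(302/302) = 1 · 1 = 1
Summing: (𝟙 * σ)(302) = 456 + 152 + 3 + 1 = 612.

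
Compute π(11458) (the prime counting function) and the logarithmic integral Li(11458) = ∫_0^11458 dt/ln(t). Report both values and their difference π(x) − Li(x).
π(11458) = 1381;  Li(11458) ≈ 1403.25;  π(x) − Li(x) ≈ -22.25.

Direct count of primes ≤ 11458 gives π(11458) = 1381. Numerical evaluation of the logarithmic integral gives Li(11458) ≈ 1403.25. The difference π(x) − Li(x) ≈ -22.25 is typically negative for small/moderate x (Li(x) overestimates), though Littlewood's theorem shows this sign changes infinitely often.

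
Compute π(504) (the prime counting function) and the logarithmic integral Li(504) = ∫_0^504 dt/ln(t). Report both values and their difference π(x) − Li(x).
π(504) = 96;  Li(504) ≈ 102.44;  π(x) − Li(x) ≈ -6.44.

Direct count of primes ≤ 504 gives π(504) = 96. Numerical evaluation of the logarithmic integral gives Li(504) ≈ 102.44. The difference π(x) − Li(x) ≈ -6.44 is typically negative for small/moderate x (Li(x) overestimates), though Littlewood's theorem shows this sign changes infinitely often.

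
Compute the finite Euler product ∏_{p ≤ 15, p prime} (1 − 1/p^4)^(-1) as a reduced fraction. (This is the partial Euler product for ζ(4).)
∏ = 11033033011/10194124800

The primes p ≤ 15 are [2, 3, 5, 7, 11, 13]. For each prime, (1 − 1/p^4)^(-1) = p^4 / (p^4 − 1). The product is (1 − 1/2^4)^(-1), (1 − 1/3^4)^(-1), (1 − 1/5^4)^(-1), (1 − 1/7^4)^(-1), (1 − 1/11^4)^(-1), (1 − 1/13^4)^(-1) = ∏ p^4 / (p^4 − 1) = 11033033011/10194124800.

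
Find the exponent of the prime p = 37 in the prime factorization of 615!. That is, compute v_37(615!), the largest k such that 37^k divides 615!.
v_37(615!) = 16

Legendre's formula: v_p(n!) = Σ_{k ≥ 1} ⌊n / p^k⌋. For p = 37, n = 615, the terms are:
  ⌊615/37^1⌋ = ⌊615/37⌋ = 16
(the next term ⌊615/37^2⌋ = 0, terminating the sum). Summing: v_37(615!) = 16 = 16.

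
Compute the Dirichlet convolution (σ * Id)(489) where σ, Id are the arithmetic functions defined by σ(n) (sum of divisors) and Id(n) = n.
(σ * Id)(489) = 2289

Divisors of 489: [1, 3, 163, 489]. For each d | 489:
  d = 1: σ(1) · Id(489/1) = 1 · 489 = 489
  d = 3: σ(3) · Id(489/3) = 4 · 163 = 652
  d = 163: σ(163) · Id(489/163) = 164 · 3 = 492
  d = 489: σ(489) · Id(489/489) = 656 · 1 = 656
Summing: (σ * Id)(489) = 489 + 652 + 492 + 656 = 2289.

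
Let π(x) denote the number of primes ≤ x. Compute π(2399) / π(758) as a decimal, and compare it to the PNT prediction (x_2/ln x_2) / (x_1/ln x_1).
π(2399)/π(758) = 357/134 ≈ 2.6642;  PNT prediction ≈ 2.6964.

π(758) = 134 and π(2399) = 357, so π(2399)/π(758) ≈ 2.6642. The PNT-predicted ratio is (2399/ln(2399)) / (758/ln(758)) ≈ 2.6964. The two agree to within a few percent, as expected.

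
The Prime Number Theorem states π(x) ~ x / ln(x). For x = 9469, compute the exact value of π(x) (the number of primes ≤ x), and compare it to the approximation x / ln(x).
π(9469) = 1173;  x/ln(x) ≈ 1034.21;  relative error ≈ 11.83%.

Directly count primes up to 9469: π(9469) = 1173. The PNT approximation gives 9469/ln(9469) ≈ 9469/9.15578 ≈ 1034.21. Relative error (π(x) − x/ln(x)) / π(x) ≈ 11.83%; the approximation is known to undercount slightly (Li(x) is a better estimate).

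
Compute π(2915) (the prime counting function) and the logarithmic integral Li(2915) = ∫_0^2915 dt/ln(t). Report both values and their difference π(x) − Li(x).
π(2915) = 421;  Li(2915) ≈ 432.12;  π(x) − Li(x) ≈ -11.12.

Direct count of primes ≤ 2915 gives π(2915) = 421. Numerical evaluation of the logarithmic integral gives Li(2915) ≈ 432.12. The difference π(x) − Li(x) ≈ -11.12 is typically negative for small/moderate x (Li(x) overestimates), though Littlewood's theorem shows this sign changes infinitely often.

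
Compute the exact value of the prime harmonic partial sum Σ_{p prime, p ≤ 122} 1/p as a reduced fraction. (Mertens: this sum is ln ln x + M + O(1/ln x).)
Σ 1/p = 58472171373748331322981543916880425472323867753/31610054640417607788145206291543662493274686990

π(122) = 30, so the primes ≤ 122 are [2, 3, 5, 7, 11, 13, 17, 19, 23, 29, 31, 37, 41, 43, 47, 53, 59, 61, 67, 71, 73, 79, 83, 89, 97, 101, 103, 107, 109, 113]. Summing 1/p over these primes: 58472171373748331322981543916880425472323867753/31610054640417607788145206291543662493274686990 ≈ 1.8498. Mertens estimate ln ln(122) + 0.2615 ≈ 1.8310.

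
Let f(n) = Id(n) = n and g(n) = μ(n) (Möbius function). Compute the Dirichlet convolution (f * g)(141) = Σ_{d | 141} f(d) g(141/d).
(Id * μ)(141) = 92

Divisors of 141: [1, 3, 47, 141]. For each d | 141:
  d = 1: Id(1) · μ(141/1) = 1 · 1 = 1
  d = 3: Id(3) · μ(141/3) = 3 · -1 = -3
  d = 47: Id(47) · μ(141/47) = 47 · -1 = -47
  d = 141: Id(141) · μ(141/141) = 141 · 1 = 141
Summing: (Id * μ)(141) = 1 + -3 + -47 + 141 = 92.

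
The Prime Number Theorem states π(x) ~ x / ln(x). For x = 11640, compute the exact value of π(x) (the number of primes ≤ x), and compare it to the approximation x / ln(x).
π(11640) = 1399;  x/ln(x) ≈ 1243.30;  relative error ≈ 11.13%.

Directly count primes up to 11640: π(11640) = 1399. The PNT approximation gives 11640/ln(11640) ≈ 11640/9.36220 ≈ 1243.30. Relative error (π(x) − x/ln(x)) / π(x) ≈ 11.13%; the approximation is known to undercount slightly (Li(x) is a better estimate).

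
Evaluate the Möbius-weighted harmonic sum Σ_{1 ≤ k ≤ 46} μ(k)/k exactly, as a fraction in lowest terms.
Σ μ(k)/k = 10026981687881/13082761331670030

Values of μ(k) for 1 ≤ k ≤ 46: μ(1) = 1, μ(2) = -1, μ(3) = -1, μ(5) = -1, μ(6) = 1, μ(7) = -1, μ(10) = 1, μ(11) = -1, μ(13) = -1, μ(14) = 1, μ(15) = 1, μ(17) = -1, μ(19) = -1, μ(21) = 1, μ(22) = 1, μ(23) = -1, μ(26) = 1, μ(29) = -1, μ(30) = -1, μ(31) = -1, μ(33) = 1, μ(34) = 1, μ(35) = 1, μ(37) = -1, μ(38) = 1, μ(39) = 1, μ(41) = -1, μ(42) = -1, μ(43) = -1, μ(46) = 1, with μ = 0 on non-squarefree integers. Summing μ(k)/k for k where μ(k) ≠ 0 gives 10026981687881/13082761331670030 ≈ 0.0008. (PNT ⟺ this sum → 0 as n → ∞.)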